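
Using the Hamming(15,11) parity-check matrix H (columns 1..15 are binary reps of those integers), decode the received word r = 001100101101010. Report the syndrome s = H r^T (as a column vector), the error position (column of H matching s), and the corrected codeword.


s = (0, 0, 0, 1)^T, error position = 1, corrected codeword c = 101100101101010

Compute s = H r^T mod 2 one row at a time:
  s_1 = 0 + 1 + 1 + 0 + 1 + 0 + 1 + 0 = 4 ≡ 0 (mod 2).
  s_2 = 1 + 0 + 0 + 1 + 1 + 0 + 1 + 0 = 4 ≡ 0 (mod 2).
  s_3 = 0 + 1 + 0 + 1 + 1 + 0 + 1 + 0 = 4 ≡ 0 (mod 2).
  s_4 = 0 + 1 + 0 + 1 + 1 + 0 + 0 + 0 = 3 ≡ 1 (mod 2).
s = (0, 0, 0, 1)^T — this equals column 1 of H (binary 0001), so error is at position 1.
Correct: flip bit 1 of r = 001100101101010 to get c = 101100101101010.


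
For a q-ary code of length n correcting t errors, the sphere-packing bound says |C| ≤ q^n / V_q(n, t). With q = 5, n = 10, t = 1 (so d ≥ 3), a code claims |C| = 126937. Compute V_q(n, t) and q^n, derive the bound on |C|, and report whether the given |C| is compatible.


V_q(n, t) = 41, q^n = 9765625, Hamming bound = 238185, |C| = 126937 ≤ bound (satisfied).

Step 1: Compute V_q(n, t) = Σ_{j=0}^1 C(n, j) (q−1)^j.
  j = 0: C(10,0)·(4)^0 = 1·1 = 1.
  j = 1: C(10,1)·(4)^1 = 10·4 = 40.
  V_q(n, t) = 1 + 40 = 41.
Step 2: q^n = 5^10 = 9765625.
Step 3: Hamming bound ⌊q^n / V_q(n,t)⌋ = ⌊9765625/41⌋ = 238185.
Step 4: Compare |C| = 126937 to 238185: satisfied.
The claimed |C| lies below the Hamming bound.


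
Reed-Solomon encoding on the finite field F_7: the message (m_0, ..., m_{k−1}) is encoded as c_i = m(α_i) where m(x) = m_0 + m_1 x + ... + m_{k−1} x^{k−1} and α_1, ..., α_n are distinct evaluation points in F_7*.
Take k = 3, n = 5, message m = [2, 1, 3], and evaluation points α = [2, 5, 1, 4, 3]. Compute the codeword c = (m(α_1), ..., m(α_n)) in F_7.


c = [2, 5, 6, 5, 4]

Message polynomial: m(x) = 2 + 1·x + 3·x^2 (mod 7).
For each evaluation point α_i, compute m(α_i) mod 7:
  α_1 = 2: Horner steps 3 → 0 → 2, so m(2) = 2.
  α_2 = 5: Horner steps 3 → 2 → 5, so m(5) = 5.
  α_3 = 1: Horner steps 3 → 4 → 6, so m(1) = 6.
  α_4 = 4: Horner steps 3 → 6 → 5, so m(4) = 5.
  α_5 = 3: Horner steps 3 → 3 → 4, so m(3) = 4.
Codeword c = [2, 5, 6, 5, 4] ∈ F_7^5.


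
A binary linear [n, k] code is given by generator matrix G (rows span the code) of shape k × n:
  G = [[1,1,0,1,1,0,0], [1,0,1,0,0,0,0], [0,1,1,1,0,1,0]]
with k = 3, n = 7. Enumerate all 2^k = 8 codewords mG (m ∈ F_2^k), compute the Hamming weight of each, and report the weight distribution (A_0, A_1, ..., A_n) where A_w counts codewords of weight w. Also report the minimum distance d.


Weight distribution: A_0 = 1, A_2 = 2, A_4 = 5. Minimum distance d = 2.

Enumerate all 2^3 = 8 messages m ∈ F_2^3.
For each, compute codeword c = mG in F_2^7, then tally its weight.
  m = 000 → c = 0000000, weight = 0.
  m = 100 → c = 1101100, weight = 4.
  m = 010 → c = 1010000, weight = 2.
  m = 110 → c = 0111100, weight = 4.
  m = 001 → c = 0111010, weight = 4.
  m = 101 → c = 1010110, weight = 4.
  m = 011 → c = 1101010, weight = 4.
  m = 111 → c = 0000110, weight = 2.
Tally weights:
  weight 0: 1 codewords.
  weight 2: 2 codewords.
  weight 4: 5 codewords.
Minimum distance d = smallest w > 0 with A_w > 0 = 2.
Sanity: Σ A_w = 8 = 2^3 = 8 ✓.


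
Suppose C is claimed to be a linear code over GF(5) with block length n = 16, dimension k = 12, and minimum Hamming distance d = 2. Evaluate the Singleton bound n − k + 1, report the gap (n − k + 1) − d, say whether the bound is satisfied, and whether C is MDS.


Singleton RHS = n − k + 1 = 5, slack = 3, bound satisfied, not MDS.

Singleton bound: d ≤ n − k + 1.
Here n = 16, k = 12, so n − k + 1 = 5.
Given d = 2, check d ≤ 5: YES.
Slack = (n − k + 1) − d = 3.
The code is NOT MDS (slack = 3 > 0).
Description: the claimed parameters are [16, 12, 2]_5; such a code would be non-MDS.


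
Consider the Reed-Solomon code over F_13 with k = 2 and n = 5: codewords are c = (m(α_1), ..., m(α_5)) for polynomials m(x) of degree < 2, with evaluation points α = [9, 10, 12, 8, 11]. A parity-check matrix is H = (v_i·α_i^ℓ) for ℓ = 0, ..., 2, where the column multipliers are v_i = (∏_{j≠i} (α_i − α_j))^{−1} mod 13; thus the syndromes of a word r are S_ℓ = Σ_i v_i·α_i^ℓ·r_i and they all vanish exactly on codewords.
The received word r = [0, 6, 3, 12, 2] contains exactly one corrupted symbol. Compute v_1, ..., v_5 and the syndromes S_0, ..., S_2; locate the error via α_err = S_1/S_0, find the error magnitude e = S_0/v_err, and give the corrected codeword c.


S = (11, 6, 8), error at position 2, error magnitude e = 5, c = [0, 1, 3, 12, 2].

Step 1: column multipliers v_i = (∏_{j≠i}(α_i − α_j))^{−1} mod 13.
  i = 1 (α = 9): (9−10)(9−12)(9−8)(9−11) = (−1)·(−3)·1·(−2) = −6 ≡ 7, so v_1 = 7^{−1} = 2 (mod 13).
  i = 2 (α = 10): (10−9)(10−12)(10−8)(10−11) = 1·(−2)·2·(−1) = 4 ≡ 4, so v_2 = 4^{−1} = 10 (mod 13).
  i = 3 (α = 12): (12−9)(12−10)(12−8)(12−11) = 3·2·4·1 = 24 ≡ 11, so v_3 = 11^{−1} = 6 (mod 13).
  i = 4 (α = 8): (8−9)(8−10)(8−12)(8−11) = (−1)·(−2)·(−4)·(−3) = 24 ≡ 11, so v_4 = 11^{−1} = 6 (mod 13).
  i = 5 (α = 11): (11−9)(11−10)(11−12)(11−8) = 2·1·(−1)·3 = −6 ≡ 7, so v_5 = 7^{−1} = 2 (mod 13).
  v = [2, 10, 6, 6, 2].
Step 2: syndromes of r = [0, 6, 3, 12, 2] (all sums mod 13).
  S_0 = Σ v_i r_i = 2·0 + 10·6 + 6·3 + 6·12 + 2·2 = 154 ≡ 11.
  S_1 = Σ v_i α_i r_i = 2·9·0 + 10·10·6 + 6·12·3 + 6·8·12 + 2·11·2 = 1436 ≡ 6.
  α_i^2 mod 13 = [3, 9, 1, 12, 4].
  S_2 = Σ v_i α_i^2 r_i = 2·3·0 + 10·9·6 + 6·1·3 + 6·12·12 + 2·4·2 = 1438 ≡ 8.
  S = (11, 6, 8) ≠ 0, so r is not a codeword (an error is present).
Step 3: locate the error. For a single error e at position i, S_ℓ = v_i·e·α_i^ℓ, so α_err = S_1/S_0.
  S_0^{−1} = 11^{−1} = 6 (mod 13), so α_err = 6·6 = 36 ≡ 10 = α_2. Error position i = 2.
  Consistency check: S_2/S_1 = 8·11 = 88 ≡ 10 = α_err ✓ (single-error assumption holds).
Step 4: error magnitude e = S_0/v_2 = S_0·∏_{j≠2}(α_2 − α_j) = 11·4 = 44 ≡ 5 (mod 13).
Step 5: correct position 2: c_2 = r_2 − e = 6 − 5 ≡ 1 (mod 13). Hence c = [0, 1, 3, 12, 2].
  Check: interpolating c through the α_i gives m(x) = 4 + 1·x (degree < 2) with m(α_i) = c_i for every i, so c is indeed a codeword.


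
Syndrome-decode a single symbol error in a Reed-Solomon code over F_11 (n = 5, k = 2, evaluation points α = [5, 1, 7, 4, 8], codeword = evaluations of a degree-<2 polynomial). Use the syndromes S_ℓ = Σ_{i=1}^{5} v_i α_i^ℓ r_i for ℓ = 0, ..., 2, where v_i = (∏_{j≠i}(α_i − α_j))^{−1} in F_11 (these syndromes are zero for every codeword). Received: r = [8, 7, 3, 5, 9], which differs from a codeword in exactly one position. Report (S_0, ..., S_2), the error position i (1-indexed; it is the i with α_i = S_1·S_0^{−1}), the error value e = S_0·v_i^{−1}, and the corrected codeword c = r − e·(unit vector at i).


S = (2, 5, 7), error at position 5, error magnitude e = 3, c = [8, 7, 3, 5, 6].

Step 1: column multipliers v_i = (∏_{j≠i}(α_i − α_j))^{−1} mod 11.
  i = 1 (α = 5): (5−1)(5−7)(5−4)(5−8) = 4·(−2)·1·(−3) = 24 ≡ 2, so v_1 = 2^{−1} = 6 (mod 11).
  i = 2 (α = 1): (1−5)(1−7)(1−4)(1−8) = (−4)·(−6)·(−3)·(−7) = 504 ≡ 9, so v_2 = 9^{−1} = 5 (mod 11).
  i = 3 (α = 7): (7−5)(7−1)(7−4)(7−8) = 2·6·3·(−1) = −36 ≡ 8, so v_3 = 8^{−1} = 7 (mod 11).
  i = 4 (α = 4): (4−5)(4−1)(4−7)(4−8) = (−1)·3·(−3)·(−4) = −36 ≡ 8, so v_4 = 8^{−1} = 7 (mod 11).
  i = 5 (α = 8): (8−5)(8−1)(8−7)(8−4) = 3·7·1·4 = 84 ≡ 7, so v_5 = 7^{−1} = 8 (mod 11).
  v = [6, 5, 7, 7, 8].
Step 2: syndromes of r = [8, 7, 3, 5, 9] (all sums mod 11).
  S_0 = Σ v_i r_i = 6·8 + 5·7 + 7·3 + 7·5 + 8·9 = 211 ≡ 2.
  S_1 = Σ v_i α_i r_i = 6·5·8 + 5·1·7 + 7·7·3 + 7·4·5 + 8·8·9 = 1138 ≡ 5.
  α_i^2 mod 11 = [3, 1, 5, 5, 9].
  S_2 = Σ v_i α_i^2 r_i = 6·3·8 + 5·1·7 + 7·5·3 + 7·5·5 + 8·9·9 = 1107 ≡ 7.
  S = (2, 5, 7) ≠ 0, so r is not a codeword (an error is present).
Step 3: locate the error. For a single error e at position i, S_ℓ = v_i·e·α_i^ℓ, so α_err = S_1/S_0.
  S_0^{−1} = 2^{−1} = 6 (mod 11), so α_err = 5·6 = 30 ≡ 8 = α_5. Error position i = 5.
  Consistency check: S_2/S_1 = 7·9 = 63 ≡ 8 = α_err ✓ (single-error assumption holds).
Step 4: error magnitude e = S_0/v_5 = S_0·∏_{j≠5}(α_5 − α_j) = 2·7 = 14 ≡ 3 (mod 11).
Step 5: correct position 5: c_5 = r_5 − e = 9 − 3 ≡ 6 (mod 11). Hence c = [8, 7, 3, 5, 6].
  Check: interpolating c through the α_i gives m(x) = 4 + 3·x (degree < 2) with m(α_i) = c_i for every i, so c is indeed a codeword.


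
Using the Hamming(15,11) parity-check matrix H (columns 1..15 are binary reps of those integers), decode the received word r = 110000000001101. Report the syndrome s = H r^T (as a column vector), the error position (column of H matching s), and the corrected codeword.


s = (1, 1, 0, 1)^T, error position = 13, corrected codeword c = 110000000001001

Compute s = H r^T mod 2 one row at a time:
  s_1 = 0 + 0 + 0 + 0 + 1 + 1 + 0 + 1 = 3 ≡ 1 (mod 2).
  s_2 = 0 + 0 + 0 + 0 + 1 + 1 + 0 + 1 = 3 ≡ 1 (mod 2).
  s_3 = 1 + 0 + 0 + 0 + 0 + 0 + 0 + 1 = 2 ≡ 0 (mod 2).
  s_4 = 1 + 0 + 0 + 0 + 0 + 0 + 1 + 1 = 3 ≡ 1 (mod 2).
s = (1, 1, 0, 1)^T — this equals column 13 of H (binary 1101), so error is at position 13.
Correct: flip bit 13 of r = 110000000001101 to get c = 110000000001001.


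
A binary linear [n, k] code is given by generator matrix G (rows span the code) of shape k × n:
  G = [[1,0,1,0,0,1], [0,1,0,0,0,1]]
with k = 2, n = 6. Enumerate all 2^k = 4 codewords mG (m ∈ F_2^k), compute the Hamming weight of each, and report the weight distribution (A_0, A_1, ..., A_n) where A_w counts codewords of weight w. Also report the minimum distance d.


Weight distribution: A_0 = 1, A_2 = 1, A_3 = 2. Minimum distance d = 2.

Enumerate all 2^2 = 4 messages m ∈ F_2^2.
For each, compute codeword c = mG in F_2^6, then tally its weight.
  m = 00 → c = 000000, weight = 0.
  m = 10 → c = 101001, weight = 3.
  m = 01 → c = 010001, weight = 2.
  m = 11 → c = 111000, weight = 3.
Tally weights:
  weight 0: 1 codewords.
  weight 2: 1 codewords.
  weight 3: 2 codewords.
Minimum distance d = smallest w > 0 with A_w > 0 = 2.
Sanity: Σ A_w = 4 = 2^2 = 4 ✓.


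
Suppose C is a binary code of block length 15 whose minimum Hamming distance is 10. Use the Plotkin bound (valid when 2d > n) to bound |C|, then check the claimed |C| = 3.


Plotkin bound M ≤ 4; given |C| = 3 ≤ bound (satisfied).

Check applicability: 2d = 20, n = 15.
2d − n = 5 > 0, so Plotkin applies.
Compute d/(2d−n) = 10/5 ≈ 2.0000.
⌊d/(2d−n)⌋ = 2.
Plotkin bound: M ≤ 2·2 = 4.
Given |C| = 3, check: satisfied.
This |C| is below the Plotkin bound.


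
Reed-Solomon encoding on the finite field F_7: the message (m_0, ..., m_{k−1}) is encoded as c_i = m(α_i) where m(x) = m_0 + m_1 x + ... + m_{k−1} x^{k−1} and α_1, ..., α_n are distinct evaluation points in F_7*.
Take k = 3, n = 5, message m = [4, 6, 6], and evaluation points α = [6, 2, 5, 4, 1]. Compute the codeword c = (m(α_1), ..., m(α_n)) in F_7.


c = [4, 5, 2, 5, 2]

Message polynomial: m(x) = 4 + 6·x + 6·x^2 (mod 7).
For each evaluation point α_i, compute m(α_i) mod 7:
  α_1 = 6: Horner steps 6 → 0 → 4, so m(6) = 4.
  α_2 = 2: Horner steps 6 → 4 → 5, so m(2) = 5.
  α_3 = 5: Horner steps 6 → 1 → 2, so m(5) = 2.
  α_4 = 4: Horner steps 6 → 2 → 5, so m(4) = 5.
  α_5 = 1: Horner steps 6 → 5 → 2, so m(1) = 2.
Codeword c = [4, 5, 2, 5, 2] ∈ F_7^5.


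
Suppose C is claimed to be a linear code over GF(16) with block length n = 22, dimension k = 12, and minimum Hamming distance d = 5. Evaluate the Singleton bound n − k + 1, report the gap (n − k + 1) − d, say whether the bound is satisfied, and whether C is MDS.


Singleton RHS = n − k + 1 = 11, slack = 6, bound satisfied, not MDS.

Singleton bound: d ≤ n − k + 1.
Here n = 22, k = 12, so n − k + 1 = 11.
Given d = 5, check d ≤ 11: YES.
Slack = (n − k + 1) − d = 6.
The code is NOT MDS (slack = 6 > 0).
Description: the claimed parameters are [22, 12, 5]_16; such a code would be non-MDS.


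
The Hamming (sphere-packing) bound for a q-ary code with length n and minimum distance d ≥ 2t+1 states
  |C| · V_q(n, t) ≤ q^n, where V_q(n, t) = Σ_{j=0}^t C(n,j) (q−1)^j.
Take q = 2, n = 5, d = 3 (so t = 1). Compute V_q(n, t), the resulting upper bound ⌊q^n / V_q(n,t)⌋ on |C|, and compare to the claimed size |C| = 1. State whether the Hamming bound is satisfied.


V_q(n, t) = 6, q^n = 32, Hamming bound = 5, |C| = 1 ≤ bound (satisfied).

Step 1: Compute V_q(n, t) = Σ_{j=0}^1 C(n, j) (q−1)^j.
  j = 0: C(5,0)·(1)^0 = 1·1 = 1.
  j = 1: C(5,1)·(1)^1 = 5·1 = 5.
  V_q(n, t) = 1 + 5 = 6.
Step 2: q^n = 2^5 = 32.
Step 3: Hamming bound ⌊q^n / V_q(n,t)⌋ = ⌊32/6⌋ = 5.
Step 4: Compare |C| = 1 to 5: satisfied.
The claimed |C| lies below the Hamming bound.


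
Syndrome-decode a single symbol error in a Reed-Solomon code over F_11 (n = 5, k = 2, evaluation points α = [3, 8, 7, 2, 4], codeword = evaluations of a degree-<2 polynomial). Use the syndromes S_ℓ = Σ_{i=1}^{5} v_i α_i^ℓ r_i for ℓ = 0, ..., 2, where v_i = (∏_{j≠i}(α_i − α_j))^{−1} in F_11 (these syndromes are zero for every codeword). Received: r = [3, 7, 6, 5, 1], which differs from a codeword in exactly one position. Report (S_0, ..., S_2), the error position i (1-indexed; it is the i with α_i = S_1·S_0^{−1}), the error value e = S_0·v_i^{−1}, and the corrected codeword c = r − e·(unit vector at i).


S = (8, 9, 6), error at position 2, error magnitude e = 3, c = [3, 4, 6, 5, 1].

Step 1: column multipliers v_i = (∏_{j≠i}(α_i − α_j))^{−1} mod 11.
  i = 1 (α = 3): (3−8)(3−7)(3−2)(3−4) = (−5)·(−4)·1·(−1) = −20 ≡ 2, so v_1 = 2^{−1} = 6 (mod 11).
  i = 2 (α = 8): (8−3)(8−7)(8−2)(8−4) = 5·1·6·4 = 120 ≡ 10, so v_2 = 10^{−1} = 10 (mod 11).
  i = 3 (α = 7): (7−3)(7−8)(7−2)(7−4) = 4·(−1)·5·3 = −60 ≡ 6, so v_3 = 6^{−1} = 2 (mod 11).
  i = 4 (α = 2): (2−3)(2−8)(2−7)(2−4) = (−1)·(−6)·(−5)·(−2) = 60 ≡ 5, so v_4 = 5^{−1} = 9 (mod 11).
  i = 5 (α = 4): (4−3)(4−8)(4−7)(4−2) = 1·(−4)·(−3)·2 = 24 ≡ 2, so v_5 = 2^{−1} = 6 (mod 11).
  v = [6, 10, 2, 9, 6].
Step 2: syndromes of r = [3, 7, 6, 5, 1] (all sums mod 11).
  S_0 = Σ v_i r_i = 6·3 + 10·7 + 2·6 + 9·5 + 6·1 = 151 ≡ 8.
  S_1 = Σ v_i α_i r_i = 6·3·3 + 10·8·7 + 2·7·6 + 9·2·5 + 6·4·1 = 812 ≡ 9.
  α_i^2 mod 11 = [9, 9, 5, 4, 5].
  S_2 = Σ v_i α_i^2 r_i = 6·9·3 + 10·9·7 + 2·5·6 + 9·4·5 + 6·5·1 = 1062 ≡ 6.
  S = (8, 9, 6) ≠ 0, so r is not a codeword (an error is present).
Step 3: locate the error. For a single error e at position i, S_ℓ = v_i·e·α_i^ℓ, so α_err = S_1/S_0.
  S_0^{−1} = 8^{−1} = 7 (mod 11), so α_err = 9·7 = 63 ≡ 8 = α_2. Error position i = 2.
  Consistency check: S_2/S_1 = 6·5 = 30 ≡ 8 = α_err ✓ (single-error assumption holds).
Step 4: error magnitude e = S_0/v_2 = S_0·∏_{j≠2}(α_2 − α_j) = 8·10 = 80 ≡ 3 (mod 11).
Step 5: correct position 2: c_2 = r_2 − e = 7 − 3 ≡ 4 (mod 11). Hence c = [3, 4, 6, 5, 1].
  Check: interpolating c through the α_i gives m(x) = 9 + 9·x (degree < 2) with m(α_i) = c_i for every i, so c is indeed a codeword.


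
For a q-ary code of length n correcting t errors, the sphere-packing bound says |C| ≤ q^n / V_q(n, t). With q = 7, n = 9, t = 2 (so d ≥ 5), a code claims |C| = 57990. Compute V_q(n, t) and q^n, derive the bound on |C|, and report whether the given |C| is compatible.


V_q(n, t) = 1351, q^n = 40353607, Hamming bound = 29869, |C| = 57990 > bound (violated).

Step 1: Compute V_q(n, t) = Σ_{j=0}^2 C(n, j) (q−1)^j.
  j = 0: C(9,0)·(6)^0 = 1·1 = 1.
  j = 1: C(9,1)·(6)^1 = 9·6 = 54.
  j = 2: C(9,2)·(6)^2 = 36·36 = 1296.
  V_q(n, t) = 1 + 54 + 1296 = 1351.
Step 2: q^n = 7^9 = 40353607.
Step 3: Hamming bound ⌊q^n / V_q(n,t)⌋ = ⌊40353607/1351⌋ = 29869.
Step 4: Compare |C| = 57990 to 29869: violated.
The claimed |C| lies above the Hamming bound, so no 7-ary code of length 9 with d ≥ 5 can have 57990 codewords.


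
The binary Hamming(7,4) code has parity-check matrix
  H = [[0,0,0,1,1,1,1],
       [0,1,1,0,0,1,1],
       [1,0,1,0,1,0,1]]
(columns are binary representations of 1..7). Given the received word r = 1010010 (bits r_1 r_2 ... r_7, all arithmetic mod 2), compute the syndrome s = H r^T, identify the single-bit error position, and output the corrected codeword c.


s = (1, 0, 0)^T, error position = 4, corrected codeword c = 1011010

Compute s = H r^T mod 2 one row at a time:
  s_1 = 0 + 0 + 1 + 0 = 1 ≡ 1 (mod 2).
  s_2 = 0 + 1 + 1 + 0 = 2 ≡ 0 (mod 2).
  s_3 = 1 + 1 + 0 + 0 = 2 ≡ 0 (mod 2).
s = (1, 0, 0)^T — this equals column 4 of H (binary 100), so error is at position 4.
Correct: flip bit 4 of r = 1010010 to get c = 1011010.


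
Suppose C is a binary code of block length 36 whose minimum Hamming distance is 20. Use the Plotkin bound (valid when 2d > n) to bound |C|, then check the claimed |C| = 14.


Plotkin bound M ≤ 10; given |C| = 14 > bound (violated).

Check applicability: 2d = 40, n = 36.
2d − n = 4 > 0, so Plotkin applies.
Compute d/(2d−n) = 20/4 ≈ 5.0000.
⌊d/(2d−n)⌋ = 5.
Plotkin bound: M ≤ 2·5 = 10.
Given |C| = 14, check: VIOLATED.
This |C| is above the Plotkin bound, so no binary code with n = 36, d = 20 and 14 codewords exists.


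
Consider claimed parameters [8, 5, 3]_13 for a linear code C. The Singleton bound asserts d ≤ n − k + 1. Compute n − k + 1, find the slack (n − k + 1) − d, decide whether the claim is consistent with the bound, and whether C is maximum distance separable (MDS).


Singleton RHS = n − k + 1 = 4, slack = 1, bound satisfied, not MDS.

Singleton bound: d ≤ n − k + 1.
Here n = 8, k = 5, so n − k + 1 = 4.
Given d = 3, check d ≤ 4: YES.
Slack = (n − k + 1) − d = 1.
The code is NOT MDS (slack = 1 > 0).
Description: the claimed parameters are [8, 5, 3]_13; such a code would be non-MDS.


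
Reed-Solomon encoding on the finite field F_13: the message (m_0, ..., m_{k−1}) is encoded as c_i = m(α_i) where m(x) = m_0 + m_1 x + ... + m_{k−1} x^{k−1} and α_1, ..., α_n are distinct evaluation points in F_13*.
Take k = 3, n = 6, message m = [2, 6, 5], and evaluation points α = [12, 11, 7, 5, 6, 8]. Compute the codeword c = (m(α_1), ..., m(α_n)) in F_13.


c = [1, 10, 3, 1, 10, 6]

Message polynomial: m(x) = 2 + 6·x + 5·x^2 (mod 13).
For each evaluation point α_i, compute m(α_i) mod 13:
  α_1 = 12: Horner steps 5 → 1 → 1, so m(12) = 1.
  α_2 = 11: Horner steps 5 → 9 → 10, so m(11) = 10.
  α_3 = 7: Horner steps 5 → 2 → 3, so m(7) = 3.
  α_4 = 5: Horner steps 5 → 5 → 1, so m(5) = 1.
  α_5 = 6: Horner steps 5 → 10 → 10, so m(6) = 10.
  α_6 = 8: Horner steps 5 → 7 → 6, so m(8) = 6.
Codeword c = [1, 10, 3, 1, 10, 6] ∈ F_13^6.


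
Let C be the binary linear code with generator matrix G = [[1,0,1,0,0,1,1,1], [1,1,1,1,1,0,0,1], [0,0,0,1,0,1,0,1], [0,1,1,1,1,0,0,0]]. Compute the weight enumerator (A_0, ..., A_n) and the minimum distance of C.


Weight distribution: A_0 = 1, A_2 = 1, A_3 = 3, A_4 = 5, A_5 = 4, A_6 = 1, A_7 = 1. Minimum distance d = 2.

Enumerate all 2^4 = 16 messages m ∈ F_2^4.
For each, compute codeword c = mG in F_2^8, then tally its weight.
  m = 0000 → c = 00000000, weight = 0.
  m = 1000 → c = 10100111, weight = 5.
  m = 0100 → c = 11111001, weight = 6.
  m = 1100 → c = 01011110, weight = 5.
  m = 0010 → c = 00010101, weight = 3.
  m = 1010 → c = 10110010, weight = 4.
  m = 0110 → c = 11101100, weight = 5.
  m = 1110 → c = 01001011, weight = 4.
  m = 0001 → c = 01111000, weight = 4.
  m = 1001 → c = 11011111, weight = 7.
  m = 0101 → c = 10000001, weight = 2.
  m = 1101 → c = 00100110, weight = 3.
  m = 0011 → c = 01101101, weight = 5.
  m = 1011 → c = 11001010, weight = 4.
  m = 0111 → c = 10010100, weight = 3.
  m = 1111 → c = 00110011, weight = 4.
Tally weights:
  weight 0: 1 codewords.
  weight 2: 1 codewords.
  weight 3: 3 codewords.
  weight 4: 5 codewords.
  weight 5: 4 codewords.
  weight 6: 1 codewords.
  weight 7: 1 codewords.
Minimum distance d = smallest w > 0 with A_w > 0 = 2.
Sanity: Σ A_w = 16 = 2^4 = 16 ✓.


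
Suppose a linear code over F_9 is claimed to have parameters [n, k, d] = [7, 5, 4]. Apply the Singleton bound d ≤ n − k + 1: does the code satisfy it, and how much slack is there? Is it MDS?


Singleton RHS = n − k + 1 = 3, slack = -1, bound violated (no such code; not MDS).

Singleton bound: d ≤ n − k + 1.
Here n = 7, k = 5, so n − k + 1 = 3.
Given d = 4, check d ≤ 3: NO.
Slack = (n − k + 1) − d = -1.
The slack is negative: d = 4 exceeds n − k + 1 = 3 by 1, so the Singleton bound is violated and no linear [7, 5, 4]_9 code can exist. In particular it is not MDS (MDS requires d = n − k + 1 exactly).
Description: the claimed parameters are [7, 5, 4]_9; such a code would be impossible (violates the Singleton bound).


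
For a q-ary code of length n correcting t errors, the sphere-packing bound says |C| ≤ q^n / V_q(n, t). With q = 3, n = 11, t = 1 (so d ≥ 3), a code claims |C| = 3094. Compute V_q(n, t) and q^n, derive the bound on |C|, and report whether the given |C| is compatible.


V_q(n, t) = 23, q^n = 177147, Hamming bound = 7702, |C| = 3094 ≤ bound (satisfied).

Step 1: Compute V_q(n, t) = Σ_{j=0}^1 C(n, j) (q−1)^j.
  j = 0: C(11,0)·(2)^0 = 1·1 = 1.
  j = 1: C(11,1)·(2)^1 = 11·2 = 22.
  V_q(n, t) = 1 + 22 = 23.
Step 2: q^n = 3^11 = 177147.
Step 3: Hamming bound ⌊q^n / V_q(n,t)⌋ = ⌊177147/23⌋ = 7702.
Step 4: Compare |C| = 3094 to 7702: satisfied.
The claimed |C| lies below the Hamming bound.


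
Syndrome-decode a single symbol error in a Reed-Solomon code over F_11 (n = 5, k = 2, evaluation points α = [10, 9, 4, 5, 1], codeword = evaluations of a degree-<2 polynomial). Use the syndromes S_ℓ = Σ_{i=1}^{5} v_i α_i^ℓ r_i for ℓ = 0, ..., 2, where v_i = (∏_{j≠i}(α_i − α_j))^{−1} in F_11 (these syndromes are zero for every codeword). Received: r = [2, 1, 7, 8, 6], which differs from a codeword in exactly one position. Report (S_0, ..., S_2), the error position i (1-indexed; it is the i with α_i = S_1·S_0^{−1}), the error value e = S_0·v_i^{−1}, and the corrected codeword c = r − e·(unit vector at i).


S = (4, 4, 4), error at position 5, error magnitude e = 2, c = [2, 1, 7, 8, 4].

Step 1: column multipliers v_i = (∏_{j≠i}(α_i − α_j))^{−1} mod 11.
  i = 1 (α = 10): (10−9)(10−4)(10−5)(10−1) = 1·6·5·9 = 270 ≡ 6, so v_1 = 6^{−1} = 2 (mod 11).
  i = 2 (α = 9): (9−10)(9−4)(9−5)(9−1) = (−1)·5·4·8 = −160 ≡ 5, so v_2 = 5^{−1} = 9 (mod 11).
  i = 3 (α = 4): (4−10)(4−9)(4−5)(4−1) = (−6)·(−5)·(−1)·3 = −90 ≡ 9, so v_3 = 9^{−1} = 5 (mod 11).
  i = 4 (α = 5): (5−10)(5−9)(5−4)(5−1) = (−5)·(−4)·1·4 = 80 ≡ 3, so v_4 = 3^{−1} = 4 (mod 11).
  i = 5 (α = 1): (1−10)(1−9)(1−4)(1−5) = (−9)·(−8)·(−3)·(−4) = 864 ≡ 6, so v_5 = 6^{−1} = 2 (mod 11).
  v = [2, 9, 5, 4, 2].
Step 2: syndromes of r = [2, 1, 7, 8, 6] (all sums mod 11).
  S_0 = Σ v_i r_i = 2·2 + 9·1 + 5·7 + 4·8 + 2·6 = 92 ≡ 4.
  S_1 = Σ v_i α_i r_i = 2·10·2 + 9·9·1 + 5·4·7 + 4·5·8 + 2·1·6 = 433 ≡ 4.
  α_i^2 mod 11 = [1, 4, 5, 3, 1].
  S_2 = Σ v_i α_i^2 r_i = 2·1·2 + 9·4·1 + 5·5·7 + 4·3·8 + 2·1·6 = 323 ≡ 4.
  S = (4, 4, 4) ≠ 0, so r is not a codeword (an error is present).
Step 3: locate the error. For a single error e at position i, S_ℓ = v_i·e·α_i^ℓ, so α_err = S_1/S_0.
  S_0^{−1} = 4^{−1} = 3 (mod 11), so α_err = 4·3 = 12 ≡ 1 = α_5. Error position i = 5.
  Consistency check: S_2/S_1 = 4·3 = 12 ≡ 1 = α_err ✓ (single-error assumption holds).
Step 4: error magnitude e = S_0/v_5 = S_0·∏_{j≠5}(α_5 − α_j) = 4·6 = 24 ≡ 2 (mod 11).
Step 5: correct position 5: c_5 = r_5 − e = 6 − 2 ≡ 4 (mod 11). Hence c = [2, 1, 7, 8, 4].
  Check: interpolating c through the α_i gives m(x) = 3 + 1·x (degree < 2) with m(α_i) = c_i for every i, so c is indeed a codeword.


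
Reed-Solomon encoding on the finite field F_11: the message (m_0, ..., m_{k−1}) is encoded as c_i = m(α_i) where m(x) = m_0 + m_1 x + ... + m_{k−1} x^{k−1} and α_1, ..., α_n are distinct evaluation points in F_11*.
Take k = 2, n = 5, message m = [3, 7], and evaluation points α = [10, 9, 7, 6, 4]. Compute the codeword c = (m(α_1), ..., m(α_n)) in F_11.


c = [7, 0, 8, 1, 9]

Message polynomial: m(x) = 3 + 7·x (mod 11).
For each evaluation point α_i, compute m(α_i) mod 11:
  α_1 = 10: Horner steps 7 → 7, so m(10) = 7.
  α_2 = 9: Horner steps 7 → 0, so m(9) = 0.
  α_3 = 7: Horner steps 7 → 8, so m(7) = 8.
  α_4 = 6: Horner steps 7 → 1, so m(6) = 1.
  α_5 = 4: Horner steps 7 → 9, so m(4) = 9.
Codeword c = [7, 0, 8, 1, 9] ∈ F_11^5.


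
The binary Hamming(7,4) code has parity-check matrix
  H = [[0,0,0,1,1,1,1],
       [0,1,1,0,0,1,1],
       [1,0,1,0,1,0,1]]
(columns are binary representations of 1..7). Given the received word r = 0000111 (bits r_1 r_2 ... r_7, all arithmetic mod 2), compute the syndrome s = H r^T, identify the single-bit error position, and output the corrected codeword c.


s = (1, 0, 0)^T, error position = 4, corrected codeword c = 0001111

Compute s = H r^T mod 2 one row at a time:
  s_1 = 0 + 1 + 1 + 1 = 3 ≡ 1 (mod 2).
  s_2 = 0 + 0 + 1 + 1 = 2 ≡ 0 (mod 2).
  s_3 = 0 + 0 + 1 + 1 = 2 ≡ 0 (mod 2).
s = (1, 0, 0)^T — this equals column 4 of H (binary 100), so error is at position 4.
Correct: flip bit 4 of r = 0000111 to get c = 0001111.


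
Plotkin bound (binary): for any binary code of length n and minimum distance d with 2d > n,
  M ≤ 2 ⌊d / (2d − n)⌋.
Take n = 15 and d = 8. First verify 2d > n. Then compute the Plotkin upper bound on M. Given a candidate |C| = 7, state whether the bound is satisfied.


Plotkin bound M ≤ 16; given |C| = 7 ≤ bound (satisfied).

Check applicability: 2d = 16, n = 15.
2d − n = 1 > 0, so Plotkin applies.
Compute d/(2d−n) = 8/1 ≈ 8.0000.
⌊d/(2d−n)⌋ = 8.
Plotkin bound: M ≤ 2·8 = 16.
Given |C| = 7, check: satisfied.
This |C| is below the Plotkin bound.


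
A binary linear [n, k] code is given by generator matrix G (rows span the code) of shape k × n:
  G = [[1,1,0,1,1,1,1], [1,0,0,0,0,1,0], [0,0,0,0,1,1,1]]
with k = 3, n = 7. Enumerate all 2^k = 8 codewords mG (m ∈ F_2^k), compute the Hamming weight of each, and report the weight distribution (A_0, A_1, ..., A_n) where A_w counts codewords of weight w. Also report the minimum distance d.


Weight distribution: A_0 = 1, A_2 = 1, A_3 = 4, A_4 = 1, A_6 = 1. Minimum distance d = 2.

Enumerate all 2^3 = 8 messages m ∈ F_2^3.
For each, compute codeword c = mG in F_2^7, then tally its weight.
  m = 000 → c = 0000000, weight = 0.
  m = 100 → c = 1101111, weight = 6.
  m = 010 → c = 1000010, weight = 2.
  m = 110 → c = 0101101, weight = 4.
  m = 001 → c = 0000111, weight = 3.
  m = 101 → c = 1101000, weight = 3.
  m = 011 → c = 1000101, weight = 3.
  m = 111 → c = 0101010, weight = 3.
Tally weights:
  weight 0: 1 codewords.
  weight 2: 1 codewords.
  weight 3: 4 codewords.
  weight 4: 1 codewords.
  weight 6: 1 codewords.
Minimum distance d = smallest w > 0 with A_w > 0 = 2.
Sanity: Σ A_w = 8 = 2^3 = 8 ✓.


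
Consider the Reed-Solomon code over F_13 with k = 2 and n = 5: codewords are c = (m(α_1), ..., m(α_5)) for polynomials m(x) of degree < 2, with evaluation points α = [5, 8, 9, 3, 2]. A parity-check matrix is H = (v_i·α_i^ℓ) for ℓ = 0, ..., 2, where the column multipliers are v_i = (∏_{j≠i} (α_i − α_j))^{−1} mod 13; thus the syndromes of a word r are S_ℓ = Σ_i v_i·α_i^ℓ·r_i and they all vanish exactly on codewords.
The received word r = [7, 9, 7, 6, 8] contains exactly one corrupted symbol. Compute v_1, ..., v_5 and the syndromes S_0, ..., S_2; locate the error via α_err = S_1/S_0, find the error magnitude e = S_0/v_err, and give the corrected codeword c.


S = (10, 11, 3), error at position 1, error magnitude e = 5, c = [2, 9, 7, 6, 8].

Step 1: column multipliers v_i = (∏_{j≠i}(α_i − α_j))^{−1} mod 13.
  i = 1 (α = 5): (5−8)(5−9)(5−3)(5−2) = (−3)·(−4)·2·3 = 72 ≡ 7, so v_1 = 7^{−1} = 2 (mod 13).
  i = 2 (α = 8): (8−5)(8−9)(8−3)(8−2) = 3·(−1)·5·6 = −90 ≡ 1, so v_2 = 1^{−1} = 1 (mod 13).
  i = 3 (α = 9): (9−5)(9−8)(9−3)(9−2) = 4·1·6·7 = 168 ≡ 12, so v_3 = 12^{−1} = 12 (mod 13).
  i = 4 (α = 3): (3−5)(3−8)(3−9)(3−2) = (−2)·(−5)·(−6)·1 = −60 ≡ 5, so v_4 = 5^{−1} = 8 (mod 13).
  i = 5 (α = 2): (2−5)(2−8)(2−9)(2−3) = (−3)·(−6)·(−7)·(−1) = 126 ≡ 9, so v_5 = 9^{−1} = 3 (mod 13).
  v = [2, 1, 12, 8, 3].
Step 2: syndromes of r = [7, 9, 7, 6, 8] (all sums mod 13).
  S_0 = Σ v_i r_i = 2·7 + 1·9 + 12·7 + 8·6 + 3·8 = 179 ≡ 10.
  S_1 = Σ v_i α_i r_i = 2·5·7 + 1·8·9 + 12·9·7 + 8·3·6 + 3·2·8 = 1090 ≡ 11.
  α_i^2 mod 13 = [12, 12, 3, 9, 4].
  S_2 = Σ v_i α_i^2 r_i = 2·12·7 + 1·12·9 + 12·3·7 + 8·9·6 + 3·4·8 = 1056 ≡ 3.
  S = (10, 11, 3) ≠ 0, so r is not a codeword (an error is present).
Step 3: locate the error. For a single error e at position i, S_ℓ = v_i·e·α_i^ℓ, so α_err = S_1/S_0.
  S_0^{−1} = 10^{−1} = 4 (mod 13), so α_err = 11·4 = 44 ≡ 5 = α_1. Error position i = 1.
  Consistency check: S_2/S_1 = 3·6 = 18 ≡ 5 = α_err ✓ (single-error assumption holds).
Step 4: error magnitude e = S_0/v_1 = S_0·∏_{j≠1}(α_1 − α_j) = 10·7 = 70 ≡ 5 (mod 13).
Step 5: correct position 1: c_1 = r_1 − e = 7 − 5 ≡ 2 (mod 13). Hence c = [2, 9, 7, 6, 8].
  Check: interpolating c through the α_i gives m(x) = 12 + 11·x (degree < 2) with m(α_i) = c_i for every i, so c is indeed a codeword.


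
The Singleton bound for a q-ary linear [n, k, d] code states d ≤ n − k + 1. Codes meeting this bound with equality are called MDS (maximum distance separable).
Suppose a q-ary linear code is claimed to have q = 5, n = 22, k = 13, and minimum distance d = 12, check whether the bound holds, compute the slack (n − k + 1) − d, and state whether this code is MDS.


Singleton RHS = n − k + 1 = 10, slack = -2, bound violated (no such code; not MDS).

Singleton bound: d ≤ n − k + 1.
Here n = 22, k = 13, so n − k + 1 = 10.
Given d = 12, check d ≤ 10: NO.
Slack = (n − k + 1) − d = -2.
The slack is negative: d = 12 exceeds n − k + 1 = 10 by 2, so the Singleton bound is violated and no linear [22, 13, 12]_5 code can exist. In particular it is not MDS (MDS requires d = n − k + 1 exactly).
Description: the claimed parameters are [22, 13, 12]_5; such a code would be impossible (violates the Singleton bound).


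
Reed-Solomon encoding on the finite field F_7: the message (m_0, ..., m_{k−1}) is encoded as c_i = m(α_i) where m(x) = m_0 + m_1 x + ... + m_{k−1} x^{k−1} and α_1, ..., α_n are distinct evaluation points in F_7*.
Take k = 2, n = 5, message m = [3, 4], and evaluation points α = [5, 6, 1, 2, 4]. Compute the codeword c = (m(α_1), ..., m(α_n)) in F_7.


c = [2, 6, 0, 4, 5]

Message polynomial: m(x) = 3 + 4·x (mod 7).
For each evaluation point α_i, compute m(α_i) mod 7:
  α_1 = 5: Horner steps 4 → 2, so m(5) = 2.
  α_2 = 6: Horner steps 4 → 6, so m(6) = 6.
  α_3 = 1: Horner steps 4 → 0, so m(1) = 0.
  α_4 = 2: Horner steps 4 → 4, so m(2) = 4.
  α_5 = 4: Horner steps 4 → 5, so m(4) = 5.
Codeword c = [2, 6, 0, 4, 5] ∈ F_7^5.


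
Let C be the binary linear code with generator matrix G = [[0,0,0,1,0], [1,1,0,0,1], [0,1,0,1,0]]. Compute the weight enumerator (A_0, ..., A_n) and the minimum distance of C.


Weight distribution: A_0 = 1, A_1 = 2, A_2 = 2, A_3 = 2, A_4 = 1. Minimum distance d = 1.

Enumerate all 2^3 = 8 messages m ∈ F_2^3.
For each, compute codeword c = mG in F_2^5, then tally its weight.
  m = 000 → c = 00000, weight = 0.
  m = 100 → c = 00010, weight = 1.
  m = 010 → c = 11001, weight = 3.
  m = 110 → c = 11011, weight = 4.
  m = 001 → c = 01010, weight = 2.
  m = 101 → c = 01000, weight = 1.
  m = 011 → c = 10011, weight = 3.
  m = 111 → c = 10001, weight = 2.
Tally weights:
  weight 0: 1 codewords.
  weight 1: 2 codewords.
  weight 2: 2 codewords.
  weight 3: 2 codewords.
  weight 4: 1 codewords.
Minimum distance d = smallest w > 0 with A_w > 0 = 1.
Sanity: Σ A_w = 8 = 2^3 = 8 ✓.


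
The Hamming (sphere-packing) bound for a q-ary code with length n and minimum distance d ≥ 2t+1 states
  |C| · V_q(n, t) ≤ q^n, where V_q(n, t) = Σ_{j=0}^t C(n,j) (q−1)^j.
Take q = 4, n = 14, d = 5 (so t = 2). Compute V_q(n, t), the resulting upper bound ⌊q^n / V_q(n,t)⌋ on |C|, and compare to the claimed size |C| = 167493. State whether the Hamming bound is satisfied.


V_q(n, t) = 862, q^n = 268435456, Hamming bound = 311410, |C| = 167493 ≤ bound (satisfied).

Step 1: Compute V_q(n, t) = Σ_{j=0}^2 C(n, j) (q−1)^j.
  j = 0: C(14,0)·(3)^0 = 1·1 = 1.
  j = 1: C(14,1)·(3)^1 = 14·3 = 42.
  j = 2: C(14,2)·(3)^2 = 91·9 = 819.
  V_q(n, t) = 1 + 42 + 819 = 862.
Step 2: q^n = 4^14 = 268435456.
Step 3: Hamming bound ⌊q^n / V_q(n,t)⌋ = ⌊268435456/862⌋ = 311410.
Step 4: Compare |C| = 167493 to 311410: satisfied.
The claimed |C| lies below the Hamming bound.


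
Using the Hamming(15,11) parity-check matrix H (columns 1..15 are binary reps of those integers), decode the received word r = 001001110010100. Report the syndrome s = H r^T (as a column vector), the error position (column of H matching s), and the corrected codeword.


s = (1, 1, 0, 0)^T, error position = 12, corrected codeword c = 001001110011100

Compute s = H r^T mod 2 one row at a time:
  s_1 = 1 + 0 + 0 + 1 + 0 + 1 + 0 + 0 = 3 ≡ 1 (mod 2).
  s_2 = 0 + 0 + 1 + 1 + 0 + 1 + 0 + 0 = 3 ≡ 1 (mod 2).
  s_3 = 0 + 1 + 1 + 1 + 0 + 1 + 0 + 0 = 4 ≡ 0 (mod 2).
  s_4 = 0 + 1 + 0 + 1 + 0 + 1 + 1 + 0 = 4 ≡ 0 (mod 2).
s = (1, 1, 0, 0)^T — this equals column 12 of H (binary 1100), so error is at position 12.
Correct: flip bit 12 of r = 001001110010100 to get c = 001001110011100.


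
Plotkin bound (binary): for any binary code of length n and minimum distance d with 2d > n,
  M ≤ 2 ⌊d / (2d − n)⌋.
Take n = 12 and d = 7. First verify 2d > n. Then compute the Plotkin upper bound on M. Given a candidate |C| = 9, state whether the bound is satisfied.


Plotkin bound M ≤ 6; given |C| = 9 > bound (violated).

Check applicability: 2d = 14, n = 12.
2d − n = 2 > 0, so Plotkin applies.
Compute d/(2d−n) = 7/2 ≈ 3.5000.
⌊d/(2d−n)⌋ = 3.
Plotkin bound: M ≤ 2·3 = 6.
Given |C| = 9, check: VIOLATED.
This |C| is above the Plotkin bound, so no binary code with n = 12, d = 7 and 9 codewords exists.


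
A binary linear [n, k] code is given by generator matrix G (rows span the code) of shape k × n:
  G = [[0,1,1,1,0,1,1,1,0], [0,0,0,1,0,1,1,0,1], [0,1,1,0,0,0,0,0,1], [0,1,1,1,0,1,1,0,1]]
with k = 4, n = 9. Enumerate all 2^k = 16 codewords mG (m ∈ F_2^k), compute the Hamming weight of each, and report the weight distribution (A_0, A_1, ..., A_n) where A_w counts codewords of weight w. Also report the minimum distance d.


Weight distribution: A_0 = 1, A_1 = 2, A_2 = 2, A_3 = 3, A_4 = 3, A_5 = 2, A_6 = 2, A_7 = 1. Minimum distance d = 1.

Enumerate all 2^4 = 16 messages m ∈ F_2^4.
For each, compute codeword c = mG in F_2^9, then tally its weight.
  m = 0000 → c = 000000000, weight = 0.
  m = 1000 → c = 011101110, weight = 6.
  m = 0100 → c = 000101101, weight = 4.
  m = 1100 → c = 011000011, weight = 4.
  m = 0010 → c = 011000001, weight = 3.
  m = 1010 → c = 000101111, weight = 5.
  m = 0110 → c = 011101100, weight = 5.
  m = 1110 → c = 000000010, weight = 1.
  m = 0001 → c = 011101101, weight = 6.
  m = 1001 → c = 000000011, weight = 2.
  m = 0101 → c = 011000000, weight = 2.
  m = 1101 → c = 000101110, weight = 4.
  m = 0011 → c = 000101100, weight = 3.
  m = 1011 → c = 011000010, weight = 3.
  m = 0111 → c = 000000001, weight = 1.
  m = 1111 → c = 011101111, weight = 7.
Tally weights:
  weight 0: 1 codewords.
  weight 1: 2 codewords.
  weight 2: 2 codewords.
  weight 3: 3 codewords.
  weight 4: 3 codewords.
  weight 5: 2 codewords.
  weight 6: 2 codewords.
  weight 7: 1 codewords.
Minimum distance d = smallest w > 0 with A_w > 0 = 1.
Sanity: Σ A_w = 16 = 2^4 = 16 ✓.


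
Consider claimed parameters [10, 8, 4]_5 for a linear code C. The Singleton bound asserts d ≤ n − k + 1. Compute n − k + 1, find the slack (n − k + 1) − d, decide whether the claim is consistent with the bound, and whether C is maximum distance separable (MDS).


Singleton RHS = n − k + 1 = 3, slack = -1, bound violated (no such code; not MDS).

Singleton bound: d ≤ n − k + 1.
Here n = 10, k = 8, so n − k + 1 = 3.
Given d = 4, check d ≤ 3: NO.
Slack = (n − k + 1) − d = -1.
The slack is negative: d = 4 exceeds n − k + 1 = 3 by 1, so the Singleton bound is violated and no linear [10, 8, 4]_5 code can exist. In particular it is not MDS (MDS requires d = n − k + 1 exactly).
Description: the claimed parameters are [10, 8, 4]_5; such a code would be impossible (violates the Singleton bound).


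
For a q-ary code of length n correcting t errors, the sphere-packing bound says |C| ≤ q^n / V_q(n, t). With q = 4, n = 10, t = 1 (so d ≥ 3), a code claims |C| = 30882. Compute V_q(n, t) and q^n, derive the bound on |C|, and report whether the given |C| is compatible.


V_q(n, t) = 31, q^n = 1048576, Hamming bound = 33825, |C| = 30882 ≤ bound (satisfied).

Step 1: Compute V_q(n, t) = Σ_{j=0}^1 C(n, j) (q−1)^j.
  j = 0: C(10,0)·(3)^0 = 1·1 = 1.
  j = 1: C(10,1)·(3)^1 = 10·3 = 30.
  V_q(n, t) = 1 + 30 = 31.
Step 2: q^n = 4^10 = 1048576.
Step 3: Hamming bound ⌊q^n / V_q(n,t)⌋ = ⌊1048576/31⌋ = 33825.
Step 4: Compare |C| = 30882 to 33825: satisfied.
The claimed |C| lies below the Hamming bound.


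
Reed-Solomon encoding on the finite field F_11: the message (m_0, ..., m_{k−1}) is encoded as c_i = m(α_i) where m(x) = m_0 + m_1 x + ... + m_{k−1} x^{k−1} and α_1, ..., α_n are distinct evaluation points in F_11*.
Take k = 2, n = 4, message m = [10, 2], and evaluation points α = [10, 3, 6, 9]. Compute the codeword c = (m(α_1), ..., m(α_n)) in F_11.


c = [8, 5, 0, 6]

Message polynomial: m(x) = 10 + 2·x (mod 11).
For each evaluation point α_i, compute m(α_i) mod 11:
  α_1 = 10: Horner steps 2 → 8, so m(10) = 8.
  α_2 = 3: Horner steps 2 → 5, so m(3) = 5.
  α_3 = 6: Horner steps 2 → 0, so m(6) = 0.
  α_4 = 9: Horner steps 2 → 6, so m(9) = 6.
Codeword c = [8, 5, 0, 6] ∈ F_11^4.


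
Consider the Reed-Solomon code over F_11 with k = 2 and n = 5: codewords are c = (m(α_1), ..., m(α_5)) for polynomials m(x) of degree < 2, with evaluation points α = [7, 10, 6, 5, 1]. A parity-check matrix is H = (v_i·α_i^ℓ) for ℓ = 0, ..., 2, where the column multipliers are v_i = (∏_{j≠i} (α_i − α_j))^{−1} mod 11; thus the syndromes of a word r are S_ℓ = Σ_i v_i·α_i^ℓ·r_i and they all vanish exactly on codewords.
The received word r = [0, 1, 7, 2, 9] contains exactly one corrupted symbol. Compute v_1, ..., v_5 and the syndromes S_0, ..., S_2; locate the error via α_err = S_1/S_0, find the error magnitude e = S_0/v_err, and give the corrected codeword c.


S = (8, 7, 2), error at position 4, error magnitude e = 10, c = [0, 1, 7, 3, 9].

Step 1: column multipliers v_i = (∏_{j≠i}(α_i − α_j))^{−1} mod 11.
  i = 1 (α = 7): (7−10)(7−6)(7−5)(7−1) = (−3)·1·2·6 = −36 ≡ 8, so v_1 = 8^{−1} = 7 (mod 11).
  i = 2 (α = 10): (10−7)(10−6)(10−5)(10−1) = 3·4·5·9 = 540 ≡ 1, so v_2 = 1^{−1} = 1 (mod 11).
  i = 3 (α = 6): (6−7)(6−10)(6−5)(6−1) = (−1)·(−4)·1·5 = 20 ≡ 9, so v_3 = 9^{−1} = 5 (mod 11).
  i = 4 (α = 5): (5−7)(5−10)(5−6)(5−1) = (−2)·(−5)·(−1)·4 = −40 ≡ 4, so v_4 = 4^{−1} = 3 (mod 11).
  i = 5 (α = 1): (1−7)(1−10)(1−6)(1−5) = (−6)·(−9)·(−5)·(−4) = 1080 ≡ 2, so v_5 = 2^{−1} = 6 (mod 11).
  v = [7, 1, 5, 3, 6].
Step 2: syndromes of r = [0, 1, 7, 2, 9] (all sums mod 11).
  S_0 = Σ v_i r_i = 7·0 + 1·1 + 5·7 + 3·2 + 6·9 = 96 ≡ 8.
  S_1 = Σ v_i α_i r_i = 7·7·0 + 1·10·1 + 5·6·7 + 3·5·2 + 6·1·9 = 304 ≡ 7.
  α_i^2 mod 11 = [5, 1, 3, 3, 1].
  S_2 = Σ v_i α_i^2 r_i = 7·5·0 + 1·1·1 + 5·3·7 + 3·3·2 + 6·1·9 = 178 ≡ 2.
  S = (8, 7, 2) ≠ 0, so r is not a codeword (an error is present).
Step 3: locate the error. For a single error e at position i, S_ℓ = v_i·e·α_i^ℓ, so α_err = S_1/S_0.
  S_0^{−1} = 8^{−1} = 7 (mod 11), so α_err = 7·7 = 49 ≡ 5 = α_4. Error position i = 4.
  Consistency check: S_2/S_1 = 2·8 = 16 ≡ 5 = α_err ✓ (single-error assumption holds).
Step 4: error magnitude e = S_0/v_4 = S_0·∏_{j≠4}(α_4 − α_j) = 8·4 = 32 ≡ 10 (mod 11).
Step 5: correct position 4: c_4 = r_4 − e = 2 − 10 ≡ 3 (mod 11). Hence c = [0, 1, 7, 3, 9].
  Check: interpolating c through the α_i gives m(x) = 5 + 4·x (degree < 2) with m(α_i) = c_i for every i, so c is indeed a codeword.
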